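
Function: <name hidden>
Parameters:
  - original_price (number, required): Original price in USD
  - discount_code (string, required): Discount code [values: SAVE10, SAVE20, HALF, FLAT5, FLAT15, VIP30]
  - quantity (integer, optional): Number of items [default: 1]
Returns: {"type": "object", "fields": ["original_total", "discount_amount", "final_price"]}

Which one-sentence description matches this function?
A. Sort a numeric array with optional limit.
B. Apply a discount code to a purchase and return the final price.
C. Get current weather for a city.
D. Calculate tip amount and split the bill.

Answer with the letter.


Parameters original_price, discount_code, quantity and return ["original_total", "discount_amount", "final_price"] fit: Apply a discount code to a purchase and return the final price.
B


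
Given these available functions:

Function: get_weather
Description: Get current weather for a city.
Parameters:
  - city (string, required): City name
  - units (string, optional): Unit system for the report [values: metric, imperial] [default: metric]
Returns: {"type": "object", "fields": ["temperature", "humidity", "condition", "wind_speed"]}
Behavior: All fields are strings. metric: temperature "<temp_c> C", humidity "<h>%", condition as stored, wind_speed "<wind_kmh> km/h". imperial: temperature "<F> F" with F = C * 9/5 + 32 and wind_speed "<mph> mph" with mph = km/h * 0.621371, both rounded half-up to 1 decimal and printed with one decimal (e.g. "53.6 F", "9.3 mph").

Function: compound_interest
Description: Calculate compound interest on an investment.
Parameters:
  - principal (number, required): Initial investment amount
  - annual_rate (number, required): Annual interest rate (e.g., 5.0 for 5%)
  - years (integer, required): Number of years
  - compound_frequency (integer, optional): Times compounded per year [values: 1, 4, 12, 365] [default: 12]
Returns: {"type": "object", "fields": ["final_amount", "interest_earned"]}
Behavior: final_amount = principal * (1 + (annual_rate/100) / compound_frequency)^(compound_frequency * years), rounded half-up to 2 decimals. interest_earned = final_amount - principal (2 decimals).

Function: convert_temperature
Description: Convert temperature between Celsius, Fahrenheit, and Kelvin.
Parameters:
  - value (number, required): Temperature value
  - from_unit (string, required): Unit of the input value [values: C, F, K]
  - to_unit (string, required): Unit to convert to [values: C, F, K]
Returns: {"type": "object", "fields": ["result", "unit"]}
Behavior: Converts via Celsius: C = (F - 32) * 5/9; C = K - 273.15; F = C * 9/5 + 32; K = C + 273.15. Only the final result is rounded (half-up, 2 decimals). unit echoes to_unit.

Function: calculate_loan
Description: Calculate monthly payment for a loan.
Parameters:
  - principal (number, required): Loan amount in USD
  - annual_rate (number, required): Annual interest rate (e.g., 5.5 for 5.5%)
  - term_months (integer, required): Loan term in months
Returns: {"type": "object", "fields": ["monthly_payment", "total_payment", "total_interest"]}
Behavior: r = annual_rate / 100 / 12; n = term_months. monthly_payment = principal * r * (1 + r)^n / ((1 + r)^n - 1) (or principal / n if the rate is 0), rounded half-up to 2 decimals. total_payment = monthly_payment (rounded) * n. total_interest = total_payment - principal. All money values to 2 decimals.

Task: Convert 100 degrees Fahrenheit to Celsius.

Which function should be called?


The task needs a function whose description is: Convert temperature between Celsius, Fahrenheit, and Kelvin.
convert_temperature


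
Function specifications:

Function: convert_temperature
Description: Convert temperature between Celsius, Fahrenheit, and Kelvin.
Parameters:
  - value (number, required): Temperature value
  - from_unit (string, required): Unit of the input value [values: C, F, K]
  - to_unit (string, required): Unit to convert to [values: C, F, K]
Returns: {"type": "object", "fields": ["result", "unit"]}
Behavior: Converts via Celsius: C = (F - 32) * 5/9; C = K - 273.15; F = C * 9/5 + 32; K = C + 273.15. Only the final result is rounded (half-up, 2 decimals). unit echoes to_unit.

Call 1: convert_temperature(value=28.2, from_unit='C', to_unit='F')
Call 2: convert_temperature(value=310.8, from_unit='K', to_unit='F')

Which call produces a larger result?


Call 1:
  Input already in C: 28.2
  To F: 28.2 * 9/5 + 32 = 82.76
  Round to 2 decimals: 82.76
  -> 82.76 F
Call 2:
  To C: 310.8 - 273.15 = 37.65
  To F: 37.65 * 9/5 + 32 = 99.77
  Round to 2 decimals: 99.77
  -> 99.77 F
Call 2 (99.77 F)


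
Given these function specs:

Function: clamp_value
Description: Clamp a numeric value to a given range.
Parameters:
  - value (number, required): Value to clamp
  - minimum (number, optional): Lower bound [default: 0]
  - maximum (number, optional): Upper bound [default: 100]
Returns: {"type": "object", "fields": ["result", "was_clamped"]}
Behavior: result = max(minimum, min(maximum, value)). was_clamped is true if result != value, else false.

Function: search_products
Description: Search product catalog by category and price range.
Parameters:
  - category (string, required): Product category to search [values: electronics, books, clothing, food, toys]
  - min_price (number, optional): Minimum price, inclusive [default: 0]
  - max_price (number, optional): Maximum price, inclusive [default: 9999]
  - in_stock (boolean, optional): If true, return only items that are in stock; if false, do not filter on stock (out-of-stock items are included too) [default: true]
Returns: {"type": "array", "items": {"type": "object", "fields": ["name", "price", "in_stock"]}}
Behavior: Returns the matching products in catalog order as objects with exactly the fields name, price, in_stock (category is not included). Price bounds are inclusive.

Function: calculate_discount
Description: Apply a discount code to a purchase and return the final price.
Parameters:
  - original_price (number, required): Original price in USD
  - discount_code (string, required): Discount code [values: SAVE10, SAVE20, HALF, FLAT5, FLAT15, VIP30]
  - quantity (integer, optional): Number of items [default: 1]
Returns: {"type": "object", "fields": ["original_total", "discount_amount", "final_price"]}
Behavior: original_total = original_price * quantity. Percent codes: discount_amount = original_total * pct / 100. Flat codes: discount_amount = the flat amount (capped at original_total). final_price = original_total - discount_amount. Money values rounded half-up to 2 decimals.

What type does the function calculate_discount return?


The calculate_discount spec declares Returns: {"type": "object", "fields": ["original_total", "discount_amount", "final_price"]}
Type:
object


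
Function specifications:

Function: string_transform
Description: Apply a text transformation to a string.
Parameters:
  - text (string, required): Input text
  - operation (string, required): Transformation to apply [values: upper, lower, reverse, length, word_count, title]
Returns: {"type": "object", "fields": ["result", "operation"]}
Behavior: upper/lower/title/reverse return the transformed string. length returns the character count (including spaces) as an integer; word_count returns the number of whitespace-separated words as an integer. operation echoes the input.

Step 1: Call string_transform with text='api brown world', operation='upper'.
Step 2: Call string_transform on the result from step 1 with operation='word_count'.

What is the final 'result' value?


Step 1: string_transform(text='api brown world', operation='upper')
  -> result = 'API BROWN WORLD'
Step 2: string_transform(text='API BROWN WORLD', operation='word_count')
  words: API, BROWN, WORLD -> 3
  -> result = 3
3


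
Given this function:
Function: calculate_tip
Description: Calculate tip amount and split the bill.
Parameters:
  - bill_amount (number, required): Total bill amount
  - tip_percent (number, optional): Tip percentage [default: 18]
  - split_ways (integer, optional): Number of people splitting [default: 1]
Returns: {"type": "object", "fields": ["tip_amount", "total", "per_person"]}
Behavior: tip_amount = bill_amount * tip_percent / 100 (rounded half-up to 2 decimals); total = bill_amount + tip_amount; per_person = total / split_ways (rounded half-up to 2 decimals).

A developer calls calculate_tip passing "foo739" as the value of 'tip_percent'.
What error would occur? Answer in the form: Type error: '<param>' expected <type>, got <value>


Spec: 'tip_percent' is declared as number; "foo739" is a string.
Type error: 'tip_percent' expected number, got "foo739"


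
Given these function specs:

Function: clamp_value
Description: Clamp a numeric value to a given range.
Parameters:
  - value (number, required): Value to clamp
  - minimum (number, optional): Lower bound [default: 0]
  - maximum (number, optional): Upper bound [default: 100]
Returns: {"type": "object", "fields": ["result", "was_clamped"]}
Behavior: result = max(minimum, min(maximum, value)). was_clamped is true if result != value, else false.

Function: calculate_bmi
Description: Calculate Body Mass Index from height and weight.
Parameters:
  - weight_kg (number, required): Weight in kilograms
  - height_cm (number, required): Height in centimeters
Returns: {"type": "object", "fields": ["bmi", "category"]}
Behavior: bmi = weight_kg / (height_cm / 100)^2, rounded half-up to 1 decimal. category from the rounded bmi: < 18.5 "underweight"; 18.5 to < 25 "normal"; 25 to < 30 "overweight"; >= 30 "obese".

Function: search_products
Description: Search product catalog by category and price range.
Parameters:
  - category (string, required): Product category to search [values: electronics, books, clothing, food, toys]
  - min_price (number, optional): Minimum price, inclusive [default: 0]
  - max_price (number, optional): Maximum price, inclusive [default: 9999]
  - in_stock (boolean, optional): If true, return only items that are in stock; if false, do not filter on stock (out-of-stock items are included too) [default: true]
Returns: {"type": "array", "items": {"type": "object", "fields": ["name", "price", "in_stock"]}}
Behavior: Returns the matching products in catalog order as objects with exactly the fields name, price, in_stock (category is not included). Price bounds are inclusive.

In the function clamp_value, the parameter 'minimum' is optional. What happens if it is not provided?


The clamp_value spec declares:
  - minimum (number, optional): Lower bound [default: 0]
It defaults to 0


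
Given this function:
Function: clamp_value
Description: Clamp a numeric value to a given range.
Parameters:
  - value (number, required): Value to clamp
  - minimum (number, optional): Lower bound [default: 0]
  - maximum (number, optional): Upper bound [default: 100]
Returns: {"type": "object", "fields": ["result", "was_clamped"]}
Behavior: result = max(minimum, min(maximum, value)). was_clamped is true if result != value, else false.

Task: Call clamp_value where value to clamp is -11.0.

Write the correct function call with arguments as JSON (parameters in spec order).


Mapping each described value to its parameter name:
  'Value to clamp' -> value = -11.0
clamp_value({"value": -11.0})


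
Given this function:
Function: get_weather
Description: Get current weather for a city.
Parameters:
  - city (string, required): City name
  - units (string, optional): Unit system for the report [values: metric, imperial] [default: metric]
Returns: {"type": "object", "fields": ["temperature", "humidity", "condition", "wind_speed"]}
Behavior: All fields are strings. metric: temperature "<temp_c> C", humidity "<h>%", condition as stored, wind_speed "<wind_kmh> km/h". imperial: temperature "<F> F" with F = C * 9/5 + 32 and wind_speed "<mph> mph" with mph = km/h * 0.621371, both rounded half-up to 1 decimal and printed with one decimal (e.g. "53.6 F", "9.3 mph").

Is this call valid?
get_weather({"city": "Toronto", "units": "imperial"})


Checking all required parameters present and types match... All valid.
Valid


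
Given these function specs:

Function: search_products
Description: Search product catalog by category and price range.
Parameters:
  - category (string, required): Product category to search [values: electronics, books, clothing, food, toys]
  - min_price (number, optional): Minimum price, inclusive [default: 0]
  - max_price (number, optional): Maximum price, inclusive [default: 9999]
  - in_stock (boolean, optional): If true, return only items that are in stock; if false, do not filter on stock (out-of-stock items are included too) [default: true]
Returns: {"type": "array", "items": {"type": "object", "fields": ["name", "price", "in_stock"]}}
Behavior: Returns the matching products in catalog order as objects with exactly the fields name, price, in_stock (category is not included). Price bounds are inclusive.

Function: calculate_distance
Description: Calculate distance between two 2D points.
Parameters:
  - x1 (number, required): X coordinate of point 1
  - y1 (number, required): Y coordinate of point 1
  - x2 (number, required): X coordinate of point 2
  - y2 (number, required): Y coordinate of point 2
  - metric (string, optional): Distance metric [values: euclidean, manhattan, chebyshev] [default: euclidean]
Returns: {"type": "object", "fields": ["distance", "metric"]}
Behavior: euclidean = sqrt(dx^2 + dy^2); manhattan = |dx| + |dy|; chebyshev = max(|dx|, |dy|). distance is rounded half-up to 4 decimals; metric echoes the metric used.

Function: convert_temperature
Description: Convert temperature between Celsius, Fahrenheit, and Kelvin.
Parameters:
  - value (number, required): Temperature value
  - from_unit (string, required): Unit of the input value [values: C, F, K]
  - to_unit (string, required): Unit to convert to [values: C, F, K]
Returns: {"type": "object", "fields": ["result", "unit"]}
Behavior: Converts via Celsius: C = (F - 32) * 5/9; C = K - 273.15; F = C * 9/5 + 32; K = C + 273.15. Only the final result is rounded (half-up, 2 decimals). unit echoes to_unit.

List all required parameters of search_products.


Parameters of search_products and their required/optional flag:
  category: required
  min_price: optional
  max_price: optional
  in_stock: optional
category


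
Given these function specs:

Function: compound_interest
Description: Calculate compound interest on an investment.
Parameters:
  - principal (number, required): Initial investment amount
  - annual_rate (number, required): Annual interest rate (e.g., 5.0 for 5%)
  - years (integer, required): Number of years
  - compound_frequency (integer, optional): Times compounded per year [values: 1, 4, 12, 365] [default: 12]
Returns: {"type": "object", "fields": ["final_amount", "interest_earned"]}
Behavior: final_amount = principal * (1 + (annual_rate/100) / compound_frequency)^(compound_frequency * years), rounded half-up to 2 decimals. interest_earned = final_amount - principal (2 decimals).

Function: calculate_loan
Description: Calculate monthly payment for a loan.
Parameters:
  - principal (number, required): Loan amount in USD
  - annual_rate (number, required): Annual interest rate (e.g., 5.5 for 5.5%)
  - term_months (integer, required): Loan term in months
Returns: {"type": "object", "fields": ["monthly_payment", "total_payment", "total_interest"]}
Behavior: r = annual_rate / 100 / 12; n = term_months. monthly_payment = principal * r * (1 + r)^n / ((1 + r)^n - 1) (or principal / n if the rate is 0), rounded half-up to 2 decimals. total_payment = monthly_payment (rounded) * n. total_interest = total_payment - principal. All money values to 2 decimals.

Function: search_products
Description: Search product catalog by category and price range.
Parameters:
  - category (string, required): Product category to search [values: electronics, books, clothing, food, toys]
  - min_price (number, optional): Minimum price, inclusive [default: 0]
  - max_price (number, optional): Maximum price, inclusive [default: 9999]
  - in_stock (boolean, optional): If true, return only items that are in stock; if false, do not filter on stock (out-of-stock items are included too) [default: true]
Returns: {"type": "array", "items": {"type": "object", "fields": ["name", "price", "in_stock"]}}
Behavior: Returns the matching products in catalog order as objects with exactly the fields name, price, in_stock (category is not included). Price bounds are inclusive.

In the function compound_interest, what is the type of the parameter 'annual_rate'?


The compound_interest spec declares:
  - annual_rate (number, required): Annual interest rate (e.g., 5.0 for 5%)
Type:
number


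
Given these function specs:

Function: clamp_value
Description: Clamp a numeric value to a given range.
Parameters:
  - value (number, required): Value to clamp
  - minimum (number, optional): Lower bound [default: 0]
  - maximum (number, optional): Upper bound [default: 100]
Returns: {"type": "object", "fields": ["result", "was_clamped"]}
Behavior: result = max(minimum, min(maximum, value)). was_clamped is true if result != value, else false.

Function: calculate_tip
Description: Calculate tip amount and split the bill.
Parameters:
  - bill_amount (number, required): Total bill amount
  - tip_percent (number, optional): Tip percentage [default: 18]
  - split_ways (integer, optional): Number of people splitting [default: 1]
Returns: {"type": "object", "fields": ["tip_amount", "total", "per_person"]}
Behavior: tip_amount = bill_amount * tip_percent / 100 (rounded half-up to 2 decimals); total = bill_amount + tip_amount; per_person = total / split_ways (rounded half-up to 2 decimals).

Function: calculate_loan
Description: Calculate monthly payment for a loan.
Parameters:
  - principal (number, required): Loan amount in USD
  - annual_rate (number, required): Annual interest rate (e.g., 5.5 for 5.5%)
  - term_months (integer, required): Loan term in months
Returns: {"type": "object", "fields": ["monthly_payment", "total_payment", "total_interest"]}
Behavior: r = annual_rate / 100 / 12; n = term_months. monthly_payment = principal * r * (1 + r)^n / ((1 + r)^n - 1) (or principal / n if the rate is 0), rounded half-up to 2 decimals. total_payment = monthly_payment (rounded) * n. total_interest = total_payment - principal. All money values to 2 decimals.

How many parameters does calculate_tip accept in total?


Parameters of calculate_tip: bill_amount (required), tip_percent (optional), split_ways (optional)
Total:
3


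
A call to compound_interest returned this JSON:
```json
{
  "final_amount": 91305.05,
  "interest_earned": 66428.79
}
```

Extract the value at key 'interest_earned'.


66428.79


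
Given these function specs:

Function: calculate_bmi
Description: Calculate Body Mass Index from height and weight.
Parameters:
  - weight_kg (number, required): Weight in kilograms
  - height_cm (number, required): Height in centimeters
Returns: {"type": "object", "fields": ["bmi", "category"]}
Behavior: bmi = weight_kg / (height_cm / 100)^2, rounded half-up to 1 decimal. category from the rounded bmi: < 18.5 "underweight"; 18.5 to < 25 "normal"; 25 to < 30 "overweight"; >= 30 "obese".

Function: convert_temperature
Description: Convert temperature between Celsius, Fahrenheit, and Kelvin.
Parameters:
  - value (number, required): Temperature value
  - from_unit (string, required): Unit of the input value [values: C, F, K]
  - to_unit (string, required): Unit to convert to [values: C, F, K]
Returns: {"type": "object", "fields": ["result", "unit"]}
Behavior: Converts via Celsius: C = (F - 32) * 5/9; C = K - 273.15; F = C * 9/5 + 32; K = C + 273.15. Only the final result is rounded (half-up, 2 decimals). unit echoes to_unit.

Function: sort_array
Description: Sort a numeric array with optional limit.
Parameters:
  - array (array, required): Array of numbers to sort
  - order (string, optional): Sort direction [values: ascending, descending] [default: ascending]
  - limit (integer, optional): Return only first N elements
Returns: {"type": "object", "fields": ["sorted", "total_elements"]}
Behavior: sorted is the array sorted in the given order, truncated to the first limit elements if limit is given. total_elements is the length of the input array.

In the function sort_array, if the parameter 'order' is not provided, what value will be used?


The sort_array spec declares:
  - order (string, optional): Sort direction [values: ascending, descending] [default: ascending]
Default:
ascending


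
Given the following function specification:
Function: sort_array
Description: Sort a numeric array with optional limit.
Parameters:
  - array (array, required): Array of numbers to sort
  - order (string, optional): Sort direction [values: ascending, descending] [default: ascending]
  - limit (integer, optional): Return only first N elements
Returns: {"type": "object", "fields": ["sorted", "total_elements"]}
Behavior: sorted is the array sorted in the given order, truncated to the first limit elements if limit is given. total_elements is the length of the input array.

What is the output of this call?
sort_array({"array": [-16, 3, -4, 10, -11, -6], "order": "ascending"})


sorted ascending: [-16, -11, -6, -4, 3, 10]
total_elements = len(input) = 6
Output:
{"sorted": [-16, -11, -6, -4, 3, 10], "total_elements": 6}


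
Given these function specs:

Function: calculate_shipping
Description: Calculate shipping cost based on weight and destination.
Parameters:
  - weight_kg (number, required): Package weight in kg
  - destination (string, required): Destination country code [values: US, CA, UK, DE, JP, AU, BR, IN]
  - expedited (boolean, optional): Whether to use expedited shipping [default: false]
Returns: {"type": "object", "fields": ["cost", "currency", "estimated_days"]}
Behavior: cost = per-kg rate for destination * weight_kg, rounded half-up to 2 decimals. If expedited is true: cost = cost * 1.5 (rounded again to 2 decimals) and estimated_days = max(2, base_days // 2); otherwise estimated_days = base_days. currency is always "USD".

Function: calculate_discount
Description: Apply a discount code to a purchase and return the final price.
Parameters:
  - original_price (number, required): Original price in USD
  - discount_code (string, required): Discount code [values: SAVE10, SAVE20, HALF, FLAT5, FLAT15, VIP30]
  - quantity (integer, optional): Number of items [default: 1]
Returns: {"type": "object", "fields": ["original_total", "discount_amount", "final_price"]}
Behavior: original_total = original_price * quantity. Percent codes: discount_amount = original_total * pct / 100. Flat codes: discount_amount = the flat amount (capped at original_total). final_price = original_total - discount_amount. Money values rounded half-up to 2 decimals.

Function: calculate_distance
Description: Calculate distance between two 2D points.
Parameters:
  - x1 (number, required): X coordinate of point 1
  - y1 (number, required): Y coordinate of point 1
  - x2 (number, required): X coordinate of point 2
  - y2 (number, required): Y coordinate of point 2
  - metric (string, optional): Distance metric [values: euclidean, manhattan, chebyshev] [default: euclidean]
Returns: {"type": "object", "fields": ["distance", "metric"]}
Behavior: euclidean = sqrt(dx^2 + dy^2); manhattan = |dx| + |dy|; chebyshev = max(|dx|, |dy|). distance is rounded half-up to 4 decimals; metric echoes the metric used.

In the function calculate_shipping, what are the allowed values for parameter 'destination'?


The calculate_shipping spec declares:
  - destination (string, required): Destination country code [values: US, CA, UK, DE, JP, AU, BR, IN]
Allowed values:
US, CA, UK, DE, JP, AU, BR, IN


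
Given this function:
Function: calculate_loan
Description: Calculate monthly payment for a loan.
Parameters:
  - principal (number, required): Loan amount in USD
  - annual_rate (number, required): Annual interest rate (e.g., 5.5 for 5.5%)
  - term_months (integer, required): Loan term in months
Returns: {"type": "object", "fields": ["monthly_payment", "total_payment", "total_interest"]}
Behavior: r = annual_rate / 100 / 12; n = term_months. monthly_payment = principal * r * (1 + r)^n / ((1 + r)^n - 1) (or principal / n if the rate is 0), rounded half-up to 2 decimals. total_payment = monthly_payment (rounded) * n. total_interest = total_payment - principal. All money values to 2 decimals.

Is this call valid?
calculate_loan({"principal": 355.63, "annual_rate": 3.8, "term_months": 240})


Checking all required parameters present and types match... All valid.
Valid


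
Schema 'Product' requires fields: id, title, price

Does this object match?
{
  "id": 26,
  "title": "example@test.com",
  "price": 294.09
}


Checking required fields... All present.
Valid - all required fields present


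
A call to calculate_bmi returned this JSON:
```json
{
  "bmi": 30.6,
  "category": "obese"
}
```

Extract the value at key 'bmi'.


30.6


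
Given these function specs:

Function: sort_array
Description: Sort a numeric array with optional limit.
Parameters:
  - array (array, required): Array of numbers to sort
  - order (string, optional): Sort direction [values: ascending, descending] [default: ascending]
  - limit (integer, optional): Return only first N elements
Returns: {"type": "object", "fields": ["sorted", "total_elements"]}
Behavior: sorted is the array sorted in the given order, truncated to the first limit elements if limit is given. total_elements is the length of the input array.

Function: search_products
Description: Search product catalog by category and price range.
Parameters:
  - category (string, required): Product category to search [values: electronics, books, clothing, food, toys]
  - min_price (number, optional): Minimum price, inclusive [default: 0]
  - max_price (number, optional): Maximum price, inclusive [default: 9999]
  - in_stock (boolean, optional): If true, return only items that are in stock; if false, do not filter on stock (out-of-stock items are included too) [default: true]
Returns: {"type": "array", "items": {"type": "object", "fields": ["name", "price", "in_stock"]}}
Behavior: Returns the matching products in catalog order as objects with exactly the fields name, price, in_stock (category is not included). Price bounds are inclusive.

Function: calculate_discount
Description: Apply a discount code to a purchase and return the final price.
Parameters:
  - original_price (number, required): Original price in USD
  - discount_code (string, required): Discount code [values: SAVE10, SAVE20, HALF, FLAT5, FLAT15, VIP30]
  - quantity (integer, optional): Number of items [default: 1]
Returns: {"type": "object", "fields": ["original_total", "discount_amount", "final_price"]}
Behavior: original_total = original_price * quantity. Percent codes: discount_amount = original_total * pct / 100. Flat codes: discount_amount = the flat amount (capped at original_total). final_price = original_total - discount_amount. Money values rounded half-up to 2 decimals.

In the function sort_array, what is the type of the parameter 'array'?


The sort_array spec declares:
  - array (array, required): Array of numbers to sort
Type:
array


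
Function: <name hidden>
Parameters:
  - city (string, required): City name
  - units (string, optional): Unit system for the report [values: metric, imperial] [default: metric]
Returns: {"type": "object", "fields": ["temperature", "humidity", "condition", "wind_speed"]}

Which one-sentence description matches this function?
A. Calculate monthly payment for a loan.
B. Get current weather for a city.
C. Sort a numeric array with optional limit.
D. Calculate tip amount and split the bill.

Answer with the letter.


Parameters city, units and return ["temperature", "humidity", "condition", "wind_speed"] fit: Get current weather for a city.
B


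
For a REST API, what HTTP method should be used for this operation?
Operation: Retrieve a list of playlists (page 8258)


GET = read, POST = create, PUT = update/replace, DELETE = remove
This operation is a read.
GET


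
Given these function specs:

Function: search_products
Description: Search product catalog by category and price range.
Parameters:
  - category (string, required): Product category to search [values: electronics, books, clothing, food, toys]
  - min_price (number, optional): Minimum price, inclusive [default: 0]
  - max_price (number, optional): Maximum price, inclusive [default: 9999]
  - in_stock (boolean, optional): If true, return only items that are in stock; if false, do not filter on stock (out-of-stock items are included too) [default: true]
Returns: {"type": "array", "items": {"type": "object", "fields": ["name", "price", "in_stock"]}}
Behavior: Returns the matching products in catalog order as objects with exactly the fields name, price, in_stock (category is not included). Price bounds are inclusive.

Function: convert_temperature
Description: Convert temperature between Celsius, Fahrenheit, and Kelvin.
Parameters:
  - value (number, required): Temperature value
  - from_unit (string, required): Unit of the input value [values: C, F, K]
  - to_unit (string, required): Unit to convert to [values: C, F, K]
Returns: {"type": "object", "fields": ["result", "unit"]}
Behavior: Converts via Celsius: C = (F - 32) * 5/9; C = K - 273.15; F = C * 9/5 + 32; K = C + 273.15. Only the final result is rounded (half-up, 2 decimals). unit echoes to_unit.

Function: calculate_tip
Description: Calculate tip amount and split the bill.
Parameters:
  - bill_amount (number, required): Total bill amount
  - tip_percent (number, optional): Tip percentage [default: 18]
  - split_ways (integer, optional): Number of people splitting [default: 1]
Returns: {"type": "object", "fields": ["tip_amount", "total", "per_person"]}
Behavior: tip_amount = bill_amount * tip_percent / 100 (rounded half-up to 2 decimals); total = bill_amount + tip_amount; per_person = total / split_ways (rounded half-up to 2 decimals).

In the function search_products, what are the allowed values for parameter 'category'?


The search_products spec declares:
  - category (string, required): Product category to search [values: electronics, books, clothing, food, toys]
Allowed values:
electronics, books, clothing, food, toys


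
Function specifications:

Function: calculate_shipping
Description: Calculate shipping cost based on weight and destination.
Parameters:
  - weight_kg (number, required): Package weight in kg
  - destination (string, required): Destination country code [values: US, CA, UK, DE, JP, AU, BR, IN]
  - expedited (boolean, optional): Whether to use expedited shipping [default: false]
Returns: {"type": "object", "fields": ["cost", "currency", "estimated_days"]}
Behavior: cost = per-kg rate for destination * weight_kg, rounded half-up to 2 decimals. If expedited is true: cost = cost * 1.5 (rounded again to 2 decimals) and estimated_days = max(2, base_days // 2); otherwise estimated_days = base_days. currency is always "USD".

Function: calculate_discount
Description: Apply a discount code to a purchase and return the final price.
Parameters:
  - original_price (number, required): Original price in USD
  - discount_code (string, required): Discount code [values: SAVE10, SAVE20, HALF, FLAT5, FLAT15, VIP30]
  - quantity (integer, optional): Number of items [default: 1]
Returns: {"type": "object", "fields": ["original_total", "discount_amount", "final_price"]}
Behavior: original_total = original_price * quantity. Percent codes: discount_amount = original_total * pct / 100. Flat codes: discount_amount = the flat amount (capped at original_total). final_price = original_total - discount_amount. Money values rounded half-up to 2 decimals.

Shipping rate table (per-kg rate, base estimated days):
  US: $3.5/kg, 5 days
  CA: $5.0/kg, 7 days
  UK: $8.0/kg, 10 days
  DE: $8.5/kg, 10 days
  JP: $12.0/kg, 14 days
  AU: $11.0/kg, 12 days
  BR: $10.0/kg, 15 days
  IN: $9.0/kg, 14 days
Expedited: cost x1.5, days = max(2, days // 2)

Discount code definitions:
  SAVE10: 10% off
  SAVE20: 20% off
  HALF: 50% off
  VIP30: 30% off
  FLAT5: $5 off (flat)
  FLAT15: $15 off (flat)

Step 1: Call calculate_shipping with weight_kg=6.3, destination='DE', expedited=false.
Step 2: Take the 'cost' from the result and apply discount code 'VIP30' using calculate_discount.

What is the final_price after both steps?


Step 1: calculate_shipping(weight_kg=6.3, destination=DE, expedited=false)
  Rate for DE: $8.5/kg, base 10 days
  cost = 8.5 * 6.3 = 53.55 -> 53.55
  expedited not set/false: estimated_days = 10
  -> cost = 53.55 USD
Step 2: calculate_discount(original_price=53.55, discount_code=VIP30, quantity=1)
  original_total = 53.55 * 1 = 53.55
  VIP30 = 30% off: discount_amount = 53.55 * 30/100 = 16.065 -> 16.07
  final_price = 53.55 - 16.07 = 37.48
  -> final_price = 37.48
$37.48


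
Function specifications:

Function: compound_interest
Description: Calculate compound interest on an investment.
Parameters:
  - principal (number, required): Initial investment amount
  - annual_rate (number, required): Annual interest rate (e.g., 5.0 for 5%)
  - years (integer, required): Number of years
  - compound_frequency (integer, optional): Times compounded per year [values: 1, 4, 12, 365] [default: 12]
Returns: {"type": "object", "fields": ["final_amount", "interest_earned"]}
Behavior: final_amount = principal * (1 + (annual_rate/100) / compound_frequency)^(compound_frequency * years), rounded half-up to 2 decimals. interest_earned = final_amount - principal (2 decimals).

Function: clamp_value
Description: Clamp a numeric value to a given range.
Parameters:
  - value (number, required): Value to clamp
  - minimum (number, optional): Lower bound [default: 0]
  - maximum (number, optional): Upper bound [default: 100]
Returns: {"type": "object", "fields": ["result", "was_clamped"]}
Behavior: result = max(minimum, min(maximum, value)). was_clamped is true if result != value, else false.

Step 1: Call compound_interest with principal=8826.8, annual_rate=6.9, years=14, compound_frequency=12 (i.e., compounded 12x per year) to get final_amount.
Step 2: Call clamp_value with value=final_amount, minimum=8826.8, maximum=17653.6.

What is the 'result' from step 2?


Step 1: compound_interest
  rate per period = 6.9/100/12 = 0.00575 (keep full precision); periods = 12 * 14 = 168
  (1 + 0.00575)^168 = 2.62015467
  final_amount = 8826.8 * 2.62015467 = 23127.581242 -> 23127.58
  interest_earned = 23127.58 - 8826.80 = 14300.78
  -> final_amount = 23127.58
Step 2: clamp_value(value=23127.58, minimum=8826.8, maximum=17653.6)
  result = max(8826.8, min(17653.6, 23127.58)) = max(8826.8, 17653.6) = 17653.6
  was_clamped = (17653.6 != 23127.58) = true
  -> result = 17653.6
17653.6


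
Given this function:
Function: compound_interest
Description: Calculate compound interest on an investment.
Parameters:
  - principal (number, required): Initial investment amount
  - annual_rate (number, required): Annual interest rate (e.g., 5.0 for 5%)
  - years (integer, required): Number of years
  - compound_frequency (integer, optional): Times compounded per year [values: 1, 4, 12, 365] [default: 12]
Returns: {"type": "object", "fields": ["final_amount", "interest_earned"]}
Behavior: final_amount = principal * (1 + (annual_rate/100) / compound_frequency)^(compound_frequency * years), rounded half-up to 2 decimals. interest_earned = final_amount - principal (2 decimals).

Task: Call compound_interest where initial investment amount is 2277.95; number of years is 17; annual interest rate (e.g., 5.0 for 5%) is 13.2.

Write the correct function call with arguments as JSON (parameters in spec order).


Mapping each described value to its parameter name:
  'Initial investment amount' -> principal = 2277.95
  'Number of years' -> years = 17
  'Annual interest rate (e.g., 5.0 for 5%)' -> annual_rate = 13.2
compound_interest({"principal": 2277.95, "annual_rate": 13.2, "years": 17})


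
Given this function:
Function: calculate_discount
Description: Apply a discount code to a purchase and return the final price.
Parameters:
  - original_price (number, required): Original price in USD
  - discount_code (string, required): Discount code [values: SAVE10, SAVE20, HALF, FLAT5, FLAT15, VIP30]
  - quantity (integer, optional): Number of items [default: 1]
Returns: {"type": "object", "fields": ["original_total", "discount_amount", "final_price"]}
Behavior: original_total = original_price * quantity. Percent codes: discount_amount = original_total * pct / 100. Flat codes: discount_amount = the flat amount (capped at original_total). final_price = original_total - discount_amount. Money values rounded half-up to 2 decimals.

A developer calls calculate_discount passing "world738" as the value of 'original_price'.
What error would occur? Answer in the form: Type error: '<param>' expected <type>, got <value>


Spec: 'original_price' is declared as number; "world738" is a string.
Type error: 'original_price' expected number, got "world738"


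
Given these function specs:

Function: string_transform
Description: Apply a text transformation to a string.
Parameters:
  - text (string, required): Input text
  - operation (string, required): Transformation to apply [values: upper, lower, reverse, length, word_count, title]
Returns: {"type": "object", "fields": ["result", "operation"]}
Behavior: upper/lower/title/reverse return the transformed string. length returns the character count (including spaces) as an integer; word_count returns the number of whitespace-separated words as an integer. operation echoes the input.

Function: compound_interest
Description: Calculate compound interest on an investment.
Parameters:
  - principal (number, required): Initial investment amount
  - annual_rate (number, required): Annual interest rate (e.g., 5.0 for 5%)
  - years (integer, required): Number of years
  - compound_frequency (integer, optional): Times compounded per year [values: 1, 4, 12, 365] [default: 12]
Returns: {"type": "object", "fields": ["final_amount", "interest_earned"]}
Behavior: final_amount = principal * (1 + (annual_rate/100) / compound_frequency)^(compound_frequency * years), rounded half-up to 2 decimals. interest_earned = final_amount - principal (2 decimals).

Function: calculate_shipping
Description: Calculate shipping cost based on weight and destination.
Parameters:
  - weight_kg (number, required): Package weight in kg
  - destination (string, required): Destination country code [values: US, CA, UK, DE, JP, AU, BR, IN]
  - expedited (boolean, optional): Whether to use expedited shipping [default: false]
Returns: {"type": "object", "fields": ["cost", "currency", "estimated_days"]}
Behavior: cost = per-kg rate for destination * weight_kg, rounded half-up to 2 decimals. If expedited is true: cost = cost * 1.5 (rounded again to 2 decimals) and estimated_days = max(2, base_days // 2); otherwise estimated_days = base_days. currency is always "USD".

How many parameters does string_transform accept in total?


Parameters of string_transform: text (required), operation (required)
Total:
2


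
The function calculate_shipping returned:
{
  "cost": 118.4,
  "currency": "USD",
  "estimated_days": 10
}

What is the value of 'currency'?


USD


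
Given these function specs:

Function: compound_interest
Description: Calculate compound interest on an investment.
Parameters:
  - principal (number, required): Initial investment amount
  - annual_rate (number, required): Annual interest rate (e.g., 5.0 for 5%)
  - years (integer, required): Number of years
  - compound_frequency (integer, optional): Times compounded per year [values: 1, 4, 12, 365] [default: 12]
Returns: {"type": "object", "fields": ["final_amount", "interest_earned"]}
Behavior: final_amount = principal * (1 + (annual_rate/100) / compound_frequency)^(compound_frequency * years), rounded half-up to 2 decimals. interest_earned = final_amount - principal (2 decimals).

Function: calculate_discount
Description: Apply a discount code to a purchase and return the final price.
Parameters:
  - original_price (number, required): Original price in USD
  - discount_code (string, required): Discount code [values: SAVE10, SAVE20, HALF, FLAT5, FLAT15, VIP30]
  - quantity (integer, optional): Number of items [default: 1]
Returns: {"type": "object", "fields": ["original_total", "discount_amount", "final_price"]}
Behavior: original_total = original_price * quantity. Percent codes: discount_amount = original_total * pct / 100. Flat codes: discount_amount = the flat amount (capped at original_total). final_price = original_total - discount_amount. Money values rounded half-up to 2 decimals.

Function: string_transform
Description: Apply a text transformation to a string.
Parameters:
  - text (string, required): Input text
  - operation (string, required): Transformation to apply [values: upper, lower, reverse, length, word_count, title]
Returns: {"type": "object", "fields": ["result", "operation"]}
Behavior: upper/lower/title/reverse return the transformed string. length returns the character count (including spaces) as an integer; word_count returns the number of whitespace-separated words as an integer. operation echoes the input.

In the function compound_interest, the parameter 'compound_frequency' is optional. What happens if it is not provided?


The compound_interest spec declares:
  - compound_frequency (integer, optional): Times compounded per year [values: 1, 4, 12, 365] [default: 12]
It defaults to 12
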